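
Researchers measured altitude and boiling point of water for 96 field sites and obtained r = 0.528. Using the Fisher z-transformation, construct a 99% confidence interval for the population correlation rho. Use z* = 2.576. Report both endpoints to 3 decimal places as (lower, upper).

(0.310, 0.693)

z_r = atanh(0.528) = 0.587368;  SE = 1/√(n−3) = 1/√93 = 0.103695
z-limits: 0.587368 ± 2.576·0.103695 = 0.587368 ± 0.267118 = [0.320250, 0.854486]
ρ-limits: (tanh 0.320250, tanh 0.854486) = (0.310, 0.693)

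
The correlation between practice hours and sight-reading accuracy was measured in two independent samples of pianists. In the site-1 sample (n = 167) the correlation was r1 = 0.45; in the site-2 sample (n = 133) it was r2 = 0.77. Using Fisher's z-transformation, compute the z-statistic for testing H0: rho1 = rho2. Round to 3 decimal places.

z1 = atanh(0.45) = 0.484700,  z2 = atanh(0.77) = 1.020328
SE = √(1/(n1−3) + 1/(n2−3)) = √(1/164 + 1/130) = √(0.0060976 + 0.0076923) = √0.0137899 = 0.117430
z = (z1 − z2)/SE = (0.484700 − 1.020328) / 0.117430 = -0.535628 / 0.117430 = -4.561

-4.561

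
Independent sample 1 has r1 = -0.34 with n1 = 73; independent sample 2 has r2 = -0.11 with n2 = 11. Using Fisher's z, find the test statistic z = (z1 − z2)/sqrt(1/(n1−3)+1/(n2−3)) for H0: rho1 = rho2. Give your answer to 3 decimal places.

-0.653

z1 = atanh(-0.34) = -0.354093,  z2 = atanh(-0.11) = -0.110447
SE = √(1/(n1−3) + 1/(n2−3)) = √(1/70 + 1/8) = √(0.0142857 + 0.1250000) = √0.1392857 = 0.373210
z = (z1 − z2)/SE = (-0.354093 − (-0.110447)) / 0.373210 = -0.243646 / 0.373210 = -0.653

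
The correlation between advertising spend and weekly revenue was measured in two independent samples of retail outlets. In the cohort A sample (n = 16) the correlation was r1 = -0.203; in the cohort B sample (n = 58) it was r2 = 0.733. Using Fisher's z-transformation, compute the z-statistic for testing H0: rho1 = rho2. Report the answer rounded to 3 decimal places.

z1 = atanh(-0.203) = -0.205860,  z2 = atanh(0.733) = 0.935180
SE = √(1/(n1−3) + 1/(n2−3)) = √(1/13 + 1/55) = √(0.0769231 + 0.0181818) = √0.0951049 = 0.308391
z = (z1 − z2)/SE = (-0.205860 − 0.935180) / 0.308391 = -1.141040 / 0.308391 = -3.700

-3.700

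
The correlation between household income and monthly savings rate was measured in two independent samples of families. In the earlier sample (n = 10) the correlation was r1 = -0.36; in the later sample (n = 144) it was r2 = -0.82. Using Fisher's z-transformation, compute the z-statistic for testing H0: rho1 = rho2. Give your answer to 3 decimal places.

z1 = atanh(-0.36) = -0.376886,  z2 = atanh(-0.82) = -1.156817
SE = √(1/(n1−3) + 1/(n2−3)) = √(1/7 + 1/141) = √(0.1428571 + 0.0070922) = √0.1499493 = 0.387233
z = (z1 − z2)/SE = (-0.376886 − (-1.156817)) / 0.387233 = 0.779931 / 0.387233 = 2.014

2.014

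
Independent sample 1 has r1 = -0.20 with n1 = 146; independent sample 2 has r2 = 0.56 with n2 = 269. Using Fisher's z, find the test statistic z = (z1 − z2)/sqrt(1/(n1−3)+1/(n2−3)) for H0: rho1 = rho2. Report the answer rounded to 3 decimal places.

-8.058

z1 = atanh(-0.20) = -0.202733,  z2 = atanh(0.56) = 0.632833
SE = √(1/(n1−3) + 1/(n2−3)) = √(1/143 + 1/266) = √(0.0069930 + 0.0037594) = √0.0107524 = 0.103694
z = (z1 − z2)/SE = (-0.202733 − 0.632833) / 0.103694 = -0.835566 / 0.103694 = -8.058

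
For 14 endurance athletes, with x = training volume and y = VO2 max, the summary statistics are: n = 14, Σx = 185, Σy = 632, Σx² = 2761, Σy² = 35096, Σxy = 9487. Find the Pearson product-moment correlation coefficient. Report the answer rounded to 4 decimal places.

0.7879

Numerator: nΣxy − (Σx)(Σy) = 14·9487 − (185)(632) = 15898
Denominator: √[(nΣx²−(Σx)²)(nΣy²−(Σy)²)]
  nΣx²−(Σx)² = 14·2761 − 34225 = 4429;  nΣy²−(Σy)² = 14·35096 − 399424 = 91920
  √(4429·91920) = √407113680 = 20177.0583
r = 15898 / 20177.0583 = 0.7879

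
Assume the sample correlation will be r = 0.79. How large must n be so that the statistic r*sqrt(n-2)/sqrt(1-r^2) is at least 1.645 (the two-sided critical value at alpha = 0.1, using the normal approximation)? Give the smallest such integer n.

r√(n−2)/√(1−r²) ≥ 1.645  ⇔  n−2 ≥ (1.645)²·(1−r²)/r²
(1−r²)/r² = (1−0.6241)/0.6241 = 0.6023
n ≥ 2 + 2.706025·0.6023 = 2 + 1.6298 = 3.6298
⌈3.6298⌉ = 4

4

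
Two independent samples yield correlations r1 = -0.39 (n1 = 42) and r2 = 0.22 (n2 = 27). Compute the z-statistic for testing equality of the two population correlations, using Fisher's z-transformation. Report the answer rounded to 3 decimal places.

Fisher z-transforms: z1 = atanh(-0.39) = -0.411800, z2 = atanh(0.22) = 0.223656; difference d = -0.635456
Var(d) = 1/39 + 1/24 = 0.0256410 + 0.0416667 = 0.0673077
z = d/√Var(d) = -0.635456 / √0.0673077 = -0.635456 / 0.259437 = -2.449

-2.449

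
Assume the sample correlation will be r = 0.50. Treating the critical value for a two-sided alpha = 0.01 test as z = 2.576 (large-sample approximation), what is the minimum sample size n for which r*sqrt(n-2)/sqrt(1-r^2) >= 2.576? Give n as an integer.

22

r√(n−2)/√(1−r²) ≥ 2.576  ⇔  n−2 ≥ (2.576)²·(1−r²)/r²
(1−r²)/r² = (1−0.2500)/0.2500 = 3.0000
n ≥ 2 + 6.635776·3.0000 = 2 + 19.9073 = 21.9073
⌈21.9073⌉ = 22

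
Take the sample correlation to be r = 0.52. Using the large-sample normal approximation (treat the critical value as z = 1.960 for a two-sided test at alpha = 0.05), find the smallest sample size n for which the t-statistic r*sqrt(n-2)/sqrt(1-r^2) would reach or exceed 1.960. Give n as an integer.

Need r·√(n−2)/√(1−r²) ≥ 1.960
√(n−2) ≥ 1.960·√(1−0.2704) / 0.52 = 1.960·0.854166 / 0.52 = 3.2195
n−2 ≥ 10.3652  ⇒  n ≥ 12.3652
Smallest integer n = 13

13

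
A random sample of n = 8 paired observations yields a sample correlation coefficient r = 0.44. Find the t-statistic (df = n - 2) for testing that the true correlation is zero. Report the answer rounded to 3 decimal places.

1 − r² = 1 − 0.1936 = 0.8064;  √(1−r²) = 0.897998
√(n−2) = √6 = 2.449490
t = r·√(n−2)/√(1−r²) = 0.44 · 2.449490 / 0.897998 = 1.200

1.200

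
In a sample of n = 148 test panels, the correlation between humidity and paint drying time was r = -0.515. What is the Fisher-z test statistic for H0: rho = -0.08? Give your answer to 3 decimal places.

Fisher z: atanh(-0.515) = -0.569511, atanh(-0.08) = -0.080171
z = (z_r − z_0)·√(n−3) = (-0.569511 − (-0.080171))·√145 = -0.489340 · 12.041595 = -5.892

-5.892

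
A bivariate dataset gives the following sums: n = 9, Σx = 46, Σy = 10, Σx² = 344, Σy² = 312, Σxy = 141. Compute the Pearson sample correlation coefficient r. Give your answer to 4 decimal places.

S_xy = nΣxy − ΣxΣy = 9·141 − 46·10 = 1269 − 460 = 809
S_xx = nΣx² − (Σx)² = 9·344 − 46² = 3096 − 2116 = 980
S_yy = nΣy² − (Σy)² = 9·312 − 10² = 2808 − 100 = 2708
r = S_xy / √(S_xx·S_yy) = 809 / √(980·2708) = 809 / √2653840 = 809 / 1629.0611 = 0.4966

0.4966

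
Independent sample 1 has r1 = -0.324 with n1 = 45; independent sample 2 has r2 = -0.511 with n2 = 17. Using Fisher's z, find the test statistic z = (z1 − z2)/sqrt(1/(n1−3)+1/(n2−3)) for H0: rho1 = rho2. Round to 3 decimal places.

0.739

Fisher z-transforms: z1 = atanh(-0.324) = -0.336110, z2 = atanh(-0.511) = -0.564082; difference d = 0.227972
Var(d) = 1/42 + 1/14 = 0.0238095 + 0.0714286 = 0.0952381
z = d/√Var(d) = 0.227972 / √0.0952381 = 0.227972 / 0.308607 = 0.739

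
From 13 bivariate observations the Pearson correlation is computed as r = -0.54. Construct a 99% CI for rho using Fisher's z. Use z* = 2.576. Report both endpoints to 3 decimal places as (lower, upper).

(-0.889, 0.207)

z_r = atanh(-0.54) = -0.604156;  SE = 1/√(n−3) = 1/√10 = 0.316228
z-limits: -0.604156 ± 2.576·0.316228 = -0.604156 ± 0.814603 = [-1.418759, 0.210447]
ρ-limits: (tanh -1.418759, tanh 0.210447) = (-0.889, 0.207)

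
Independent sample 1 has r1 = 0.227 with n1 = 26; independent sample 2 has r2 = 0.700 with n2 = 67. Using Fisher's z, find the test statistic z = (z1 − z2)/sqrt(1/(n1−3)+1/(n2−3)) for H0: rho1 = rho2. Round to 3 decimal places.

-2.617

Fisher z-transforms: z1 = atanh(0.227) = 0.231024, z2 = atanh(0.700) = 0.867301; difference d = -0.636277
Var(d) = 1/23 + 1/64 = 0.0434783 + 0.0156250 = 0.0591033
z = d/√Var(d) = -0.636277 / √0.0591033 = -0.636277 / 0.243112 = -2.617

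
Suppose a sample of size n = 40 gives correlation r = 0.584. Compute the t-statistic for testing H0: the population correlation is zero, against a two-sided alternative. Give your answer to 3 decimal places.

4.435

t = r·√(n−2) / √(1−r²) with r = 0.584, n = 40
  = 0.584·√38 / √(1 − 0.341056)
  = 0.584·6.164414 / 0.811754
  = 3.600018 / 0.811754 = 4.435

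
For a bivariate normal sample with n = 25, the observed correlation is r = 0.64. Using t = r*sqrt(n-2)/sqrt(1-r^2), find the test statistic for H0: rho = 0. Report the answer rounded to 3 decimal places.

3.995

1 − r² = 1 − 0.4096 = 0.5904;  √(1−r²) = 0.768375
√(n−2) = √23 = 4.795832
t = r·√(n−2)/√(1−r²) = 0.64 · 4.795832 / 0.768375 = 3.995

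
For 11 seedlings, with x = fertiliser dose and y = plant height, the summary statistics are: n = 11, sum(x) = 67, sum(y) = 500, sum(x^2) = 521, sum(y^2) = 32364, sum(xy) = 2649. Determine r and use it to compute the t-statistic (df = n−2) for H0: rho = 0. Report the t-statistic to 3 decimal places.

-1.233

S_xy = nΣxy − ΣxΣy = 11·2649 − 67·500 = 29139 − 33500 = -4361
S_xx = nΣx² − (Σx)² = 11·521 − 67² = 5731 − 4489 = 1242
S_yy = nΣy² − (Σy)² = 11·32364 − 500² = 356004 − 250000 = 106004
r = S_xy / √(S_xx·S_yy) = -4361 / √(1242·106004) = -4361 / √131656968 = -4361 / 11474.1870 = -0.3801
t = r·√(n−2)/√(1−r²) = -0.3801·√9 / √(1−0.144476) = -1.140300 / 0.924945 = -1.233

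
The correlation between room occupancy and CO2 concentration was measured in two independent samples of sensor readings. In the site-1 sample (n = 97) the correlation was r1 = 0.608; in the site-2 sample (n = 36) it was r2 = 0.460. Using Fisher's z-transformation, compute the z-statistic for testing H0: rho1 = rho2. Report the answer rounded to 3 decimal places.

z1 = atanh(0.608) = 0.705742,  z2 = atanh(0.460) = 0.497311
SE = √(1/(n1−3) + 1/(n2−3)) = √(1/94 + 1/33) = √(0.0106383 + 0.0303030) = √0.0409413 = 0.202340
z = (z1 − z2)/SE = (0.705742 − 0.497311) / 0.202340 = 0.208431 / 0.202340 = 1.030

1.030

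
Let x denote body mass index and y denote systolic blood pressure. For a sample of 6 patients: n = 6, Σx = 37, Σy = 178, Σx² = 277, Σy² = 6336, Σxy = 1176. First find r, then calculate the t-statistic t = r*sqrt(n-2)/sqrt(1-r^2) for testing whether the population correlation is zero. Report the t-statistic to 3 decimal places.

S_xy = nΣxy − ΣxΣy = 6·1176 − 37·178 = 7056 − 6586 = 470
S_xx = nΣx² − (Σx)² = 6·277 − 37² = 1662 − 1369 = 293
S_yy = nΣy² − (Σy)² = 6·6336 − 178² = 38016 − 31684 = 6332
r = S_xy / √(S_xx·S_yy) = 470 / √(293·6332) = 470 / √1855276 = 470 / 1362.0852 = 0.3451
t = r·√(n−2)/√(1−r²) = 0.3451·√4 / √(1−0.119094) = 0.690200 / 0.938566 = 0.735

0.735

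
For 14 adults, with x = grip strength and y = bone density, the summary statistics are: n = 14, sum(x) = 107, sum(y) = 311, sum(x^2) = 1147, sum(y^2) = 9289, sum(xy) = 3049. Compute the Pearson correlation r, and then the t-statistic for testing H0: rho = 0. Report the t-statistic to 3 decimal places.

Numerator: nΣxy − (Σx)(Σy) = 14·3049 − (107)(311) = 9409
Denominator: √[(nΣx²−(Σx)²)(nΣy²−(Σy)²)]
  nΣx²−(Σx)² = 14·1147 − 11449 = 4609;  nΣy²−(Σy)² = 14·9289 − 96721 = 33325
  √(4609·33325) = √153594925 = 12393.3420
r = 9409 / 12393.3420 = 0.7592
t = r·√(n−2)/√(1−r²) = 0.7592·√12 / √(1−0.576385) = 2.629946 / 0.650857 = 4.041

4.041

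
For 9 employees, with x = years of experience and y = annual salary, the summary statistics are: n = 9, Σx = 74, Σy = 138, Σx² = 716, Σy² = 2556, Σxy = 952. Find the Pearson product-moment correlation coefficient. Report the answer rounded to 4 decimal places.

S_xy = nΣxy − ΣxΣy = 9·952 − 74·138 = 8568 − 10212 = -1644
S_xx = nΣx² − (Σx)² = 9·716 − 74² = 6444 − 5476 = 968
S_yy = nΣy² − (Σy)² = 9·2556 − 138² = 23004 − 19044 = 3960
r = S_xy / √(S_xx·S_yy) = -1644 / √(968·3960) = -1644 / √3833280 = -1644 / 1957.8764 = -0.8397

-0.8397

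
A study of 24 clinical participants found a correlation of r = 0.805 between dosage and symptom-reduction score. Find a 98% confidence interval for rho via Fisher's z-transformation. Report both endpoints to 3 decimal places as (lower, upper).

z_r = atanh(0.805) = 1.112658;  SE = 1/√(n−3) = 1/√21 = 0.218218
z-limits: 1.112658 ± 2.326·0.218218 = 1.112658 ± 0.507575 = [0.605083, 1.620233]
ρ-limits: (tanh 0.605083, tanh 1.620233) = (0.541, 0.925)

(0.541, 0.925)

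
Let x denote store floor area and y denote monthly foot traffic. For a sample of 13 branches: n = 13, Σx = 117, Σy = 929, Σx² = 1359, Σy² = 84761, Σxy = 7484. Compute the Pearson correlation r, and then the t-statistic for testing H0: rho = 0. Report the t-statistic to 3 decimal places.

-1.320

S_xy = nΣxy − ΣxΣy = 13·7484 − 117·929 = 97292 − 108693 = -11401
S_xx = nΣx² − (Σx)² = 13·1359 − 117² = 17667 − 13689 = 3978
S_yy = nΣy² − (Σy)² = 13·84761 − 929² = 1101893 − 863041 = 238852
r = S_xy / √(S_xx·S_yy) = -11401 / √(3978·238852) = -11401 / √950153256 = -11401 / 30824.5561 = -0.3699
t = r·√(n−2)/√(1−r²) = -0.3699·√11 / √(1−0.136826) = -1.226820 / 0.929072 = -1.320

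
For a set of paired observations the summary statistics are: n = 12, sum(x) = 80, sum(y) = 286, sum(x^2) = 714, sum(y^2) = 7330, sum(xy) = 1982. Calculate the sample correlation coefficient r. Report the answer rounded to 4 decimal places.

Numerator: nΣxy − (Σx)(Σy) = 12·1982 − (80)(286) = 904
Denominator: √[(nΣx²−(Σx)²)(nΣy²−(Σy)²)]
  nΣx²−(Σx)² = 12·714 − 6400 = 2168;  nΣy²−(Σy)² = 12·7330 − 81796 = 6164
  √(2168·6164) = √13363552 = 3655.6192
r = 904 / 3655.6192 = 0.2473

0.2473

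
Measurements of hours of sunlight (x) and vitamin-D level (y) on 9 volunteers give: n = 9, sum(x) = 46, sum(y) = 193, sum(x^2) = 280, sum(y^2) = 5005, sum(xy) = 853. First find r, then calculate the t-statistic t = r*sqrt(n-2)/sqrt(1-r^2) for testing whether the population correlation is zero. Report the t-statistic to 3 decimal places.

Numerator: nΣxy − (Σx)(Σy) = 9·853 − (46)(193) = -1201
Denominator: √[(nΣx²−(Σx)²)(nΣy²−(Σy)²)]
  nΣx²−(Σx)² = 9·280 − 2116 = 404;  nΣy²−(Σy)² = 9·5005 − 37249 = 7796
  √(404·7796) = √3149584 = 1774.7067
r = -1201 / 1774.7067 = -0.6767
t = r·√(n−2)/√(1−r²) = -0.6767·√7 / √(1−0.457923) = -1.790380 / 0.736259 = -2.432

-2.432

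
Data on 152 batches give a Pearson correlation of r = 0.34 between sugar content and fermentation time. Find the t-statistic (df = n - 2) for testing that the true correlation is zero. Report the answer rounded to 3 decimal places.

4.428

1 − r² = 1 − 0.1156 = 0.8844;  √(1−r²) = 0.940425
√(n−2) = √150 = 12.247449
t = r·√(n−2)/√(1−r²) = 0.34 · 12.247449 / 0.940425 = 4.428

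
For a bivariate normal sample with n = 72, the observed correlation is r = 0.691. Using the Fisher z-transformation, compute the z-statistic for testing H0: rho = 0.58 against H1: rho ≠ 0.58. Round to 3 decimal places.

1.557

Fisher z: atanh(0.691) = 0.849867, atanh(0.58) = 0.662463
z = (z_r − z_0)·√(n−3) = (0.849867 − 0.662463)·√69 = 0.187404 · 8.306624 = 1.557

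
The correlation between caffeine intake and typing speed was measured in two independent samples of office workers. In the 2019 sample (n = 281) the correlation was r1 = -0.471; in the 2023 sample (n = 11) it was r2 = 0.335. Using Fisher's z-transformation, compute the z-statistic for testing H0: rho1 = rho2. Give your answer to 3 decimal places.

-2.398

Fisher z-transforms: z1 = atanh(-0.471) = -0.511355, z2 = atanh(0.335) = 0.348450; difference d = -0.859805
Var(d) = 1/278 + 1/8 = 0.0035971 + 0.1250000 = 0.1285971
z = d/√Var(d) = -0.859805 / √0.1285971 = -0.859805 / 0.358604 = -2.398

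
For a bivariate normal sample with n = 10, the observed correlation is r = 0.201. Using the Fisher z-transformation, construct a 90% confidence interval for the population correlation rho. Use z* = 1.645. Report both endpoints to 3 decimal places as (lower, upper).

z_r = atanh(0.201) = 0.203774;  SE = 1/√(n−3) = 1/√7 = 0.377964
z-limits: 0.203774 ± 1.645·0.377964 = 0.203774 ± 0.621751 = [-0.417977, 0.825525]
ρ-limits: (tanh -0.417977, tanh 0.825525) = (-0.395, 0.678)

(-0.395, 0.678)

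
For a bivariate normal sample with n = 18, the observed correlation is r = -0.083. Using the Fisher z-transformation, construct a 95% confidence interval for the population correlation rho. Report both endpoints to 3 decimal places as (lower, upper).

(-0.529, 0.399)

Fisher z: z_r = atanh(r) = ½·ln((1+(-0.083))/(1−(-0.083))) = -0.083191
SE(z) = 1/√(n−3) = 1/√15 = 0.258199
95% ⇒ z* = 1.960; margin = 1.960·0.258199 = 0.506070
CI on z-scale: (-0.589261, 0.422879)
Back-transform: tanh(-0.589261) = -0.529364, tanh(0.422879) = 0.399353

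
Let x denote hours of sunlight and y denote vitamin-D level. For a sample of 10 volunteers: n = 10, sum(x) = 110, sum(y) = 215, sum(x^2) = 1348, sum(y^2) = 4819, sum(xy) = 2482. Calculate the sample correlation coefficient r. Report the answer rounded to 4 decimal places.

S_xy = nΣxy − ΣxΣy = 10·2482 − 110·215 = 24820 − 23650 = 1170
S_xx = nΣx² − (Σx)² = 10·1348 − 110² = 13480 − 12100 = 1380
S_yy = nΣy² − (Σy)² = 10·4819 − 215² = 48190 − 46225 = 1965
r = S_xy / √(S_xx·S_yy) = 1170 / √(1380·1965) = 1170 / √2711700 = 1170 / 1646.7240 = 0.7105

0.7105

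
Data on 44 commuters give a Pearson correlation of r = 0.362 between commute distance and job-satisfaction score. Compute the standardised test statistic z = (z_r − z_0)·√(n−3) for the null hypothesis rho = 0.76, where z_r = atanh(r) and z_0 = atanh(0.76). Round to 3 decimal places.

z_r = atanh(0.362) = 0.379186,  z_0 = atanh(0.76) = 0.996215
SE = 1/√(n−3) = 1/√41 = 0.156174
z = (z_r − z_0)/SE = (0.379186 − 0.996215) / 0.156174 = -0.617029 / 0.156174 = -3.951

-3.951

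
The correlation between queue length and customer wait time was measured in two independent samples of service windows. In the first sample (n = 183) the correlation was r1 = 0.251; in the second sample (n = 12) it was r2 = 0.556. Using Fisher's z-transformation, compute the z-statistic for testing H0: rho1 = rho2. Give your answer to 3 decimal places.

z1 = atanh(0.251) = 0.256480,  z2 = atanh(0.556) = 0.627025
SE = √(1/(n1−3) + 1/(n2−3)) = √(1/180 + 1/9) = √(0.0055556 + 0.1111111) = √0.1166667 = 0.341565
z = (z1 − z2)/SE = (0.256480 − 0.627025) / 0.341565 = -0.370545 / 0.341565 = -1.085

-1.085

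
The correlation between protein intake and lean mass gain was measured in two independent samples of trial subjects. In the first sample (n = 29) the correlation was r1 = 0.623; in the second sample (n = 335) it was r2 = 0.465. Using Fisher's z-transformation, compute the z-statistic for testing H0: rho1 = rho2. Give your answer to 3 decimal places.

z1 = atanh(0.623) = 0.729893,  z2 = atanh(0.465) = 0.503672
SE = √(1/(n1−3) + 1/(n2−3)) = √(1/26 + 1/332) = √(0.0384615 + 0.0030120) = √0.0414735 = 0.203650
z = (z1 − z2)/SE = (0.729893 − 0.503672) / 0.203650 = 0.226221 / 0.203650 = 1.111

1.111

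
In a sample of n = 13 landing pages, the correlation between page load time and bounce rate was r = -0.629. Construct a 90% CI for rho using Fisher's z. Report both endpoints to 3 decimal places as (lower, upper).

(-0.851, -0.216)

z_r = atanh(-0.629) = -0.739760;  SE = 1/√(n−3) = 1/√10 = 0.316228
z-limits: -0.739760 ± 1.645·0.316228 = -0.739760 ± 0.520195 = [-1.259955, -0.219565]
ρ-limits: (tanh -1.259955, tanh -0.219565) = (-0.851, -0.216)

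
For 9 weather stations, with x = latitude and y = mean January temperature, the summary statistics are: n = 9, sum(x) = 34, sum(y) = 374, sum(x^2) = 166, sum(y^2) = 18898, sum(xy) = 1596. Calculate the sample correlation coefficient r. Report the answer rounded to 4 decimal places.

S_xy = nΣxy − ΣxΣy = 9·1596 − 34·374 = 14364 − 12716 = 1648
S_xx = nΣx² − (Σx)² = 9·166 − 34² = 1494 − 1156 = 338
S_yy = nΣy² − (Σy)² = 9·18898 − 374² = 170082 − 139876 = 30206
r = S_xy / √(S_xx·S_yy) = 1648 / √(338·30206) = 1648 / √10209628 = 1648 / 3195.2509 = 0.5158

0.5158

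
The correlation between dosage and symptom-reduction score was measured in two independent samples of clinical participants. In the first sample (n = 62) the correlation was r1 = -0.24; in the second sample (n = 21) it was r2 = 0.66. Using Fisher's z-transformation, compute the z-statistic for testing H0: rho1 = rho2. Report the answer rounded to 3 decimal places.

-3.853

Fisher z-transforms: z1 = atanh(-0.24) = -0.244774, z2 = atanh(0.66) = 0.792814; difference d = -1.037588
Var(d) = 1/59 + 1/18 = 0.0169492 + 0.0555556 = 0.0725048
z = d/√Var(d) = -1.037588 / √0.0725048 = -1.037588 / 0.269267 = -3.853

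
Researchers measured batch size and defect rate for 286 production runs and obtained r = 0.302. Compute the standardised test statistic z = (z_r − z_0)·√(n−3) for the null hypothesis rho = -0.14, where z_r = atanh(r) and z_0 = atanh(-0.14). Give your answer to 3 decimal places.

z_r = atanh(0.302) = 0.311719,  z_0 = atanh(-0.14) = -0.140926
SE = 1/√(n−3) = 1/√283 = 0.059444
z = (z_r − z_0)/SE = (0.311719 − (-0.140926)) / 0.059444 = 0.452645 / 0.059444 = 7.615

7.615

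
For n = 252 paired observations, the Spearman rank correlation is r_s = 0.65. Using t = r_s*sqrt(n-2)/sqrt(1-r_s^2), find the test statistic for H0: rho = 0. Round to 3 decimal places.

13.524

t = r_s·√(n−2) / √(1−r_s²) with r_s = 0.65, n = 252
  = 0.65·√250 / √(1 − 0.4225)
  = 0.65·15.811388 / 0.759934
  = 10.277402 / 0.759934 = 13.524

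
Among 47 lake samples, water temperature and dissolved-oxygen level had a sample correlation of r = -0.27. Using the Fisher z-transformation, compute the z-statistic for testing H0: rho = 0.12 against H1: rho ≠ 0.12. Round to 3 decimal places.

-2.636

Fisher z: atanh(-0.27) = -0.276864, atanh(0.12) = 0.120581
z = (z_r − z_0)·√(n−3) = (-0.276864 − 0.120581)·√44 = -0.397445 · 6.633250 = -2.636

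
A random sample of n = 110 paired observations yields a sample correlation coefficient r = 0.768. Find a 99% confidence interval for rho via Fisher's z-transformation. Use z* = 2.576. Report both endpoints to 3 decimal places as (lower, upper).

(0.645, 0.852)

z_r = atanh(0.768) = 1.015433;  SE = 1/√(n−3) = 1/√107 = 0.096674
z-limits: 1.015433 ± 2.576·0.096674 = 1.015433 ± 0.249032 = [0.766401, 1.264465]
ρ-limits: (tanh 0.766401, tanh 1.264465) = (0.645, 0.852)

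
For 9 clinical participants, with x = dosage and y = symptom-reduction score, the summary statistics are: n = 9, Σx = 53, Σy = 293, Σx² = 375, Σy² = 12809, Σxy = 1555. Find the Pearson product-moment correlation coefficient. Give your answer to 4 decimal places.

-0.3758

Numerator: nΣxy − (Σx)(Σy) = 9·1555 − (53)(293) = -1534
Denominator: √[(nΣx²−(Σx)²)(nΣy²−(Σy)²)]
  nΣx²−(Σx)² = 9·375 − 2809 = 566;  nΣy²−(Σy)² = 9·12809 − 85849 = 29432
  √(566·29432) = √16658512 = 4081.4840
r = -1534 / 4081.4840 = -0.3758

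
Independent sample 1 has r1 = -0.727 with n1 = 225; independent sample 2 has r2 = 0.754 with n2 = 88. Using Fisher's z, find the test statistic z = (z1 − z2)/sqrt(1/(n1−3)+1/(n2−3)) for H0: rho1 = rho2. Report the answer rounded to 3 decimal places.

z1 = atanh(-0.727) = -0.922335,  z2 = atanh(0.754) = 0.982161
SE = √(1/(n1−3) + 1/(n2−3)) = √(1/222 + 1/85) = √(0.0045045 + 0.0117647) = √0.0162692 = 0.127551
z = (z1 − z2)/SE = (-0.922335 − 0.982161) / 0.127551 = -1.904496 / 0.127551 = -14.931

-14.931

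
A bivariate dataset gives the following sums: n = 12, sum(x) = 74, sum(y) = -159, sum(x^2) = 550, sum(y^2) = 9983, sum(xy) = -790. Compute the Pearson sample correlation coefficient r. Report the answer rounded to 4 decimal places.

0.2218

S_xy = nΣxy − ΣxΣy = 12·(-790) − 74·(-159) = -9480 − (-11766) = 2286
S_xx = nΣx² − (Σx)² = 12·550 − 74² = 6600 − 5476 = 1124
S_yy = nΣy² − (Σy)² = 12·9983 − (-159)² = 119796 − 25281 = 94515
r = S_xy / √(S_xx·S_yy) = 2286 / √(1124·94515) = 2286 / √106234860 = 2286 / 10307.0296 = 0.2218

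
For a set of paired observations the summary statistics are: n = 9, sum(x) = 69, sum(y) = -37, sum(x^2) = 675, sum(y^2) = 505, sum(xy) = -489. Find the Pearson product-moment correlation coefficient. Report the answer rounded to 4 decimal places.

-0.9046

Numerator: nΣxy − (Σx)(Σy) = 9·(-489) − (69)(-37) = -1848
Denominator: √[(nΣx²−(Σx)²)(nΣy²−(Σy)²)]
  nΣx²−(Σx)² = 9·675 − 4761 = 1314;  nΣy²−(Σy)² = 9·505 − 1369 = 3176
  √(1314·3176) = √4173264 = 2042.8568
r = -1848 / 2042.8568 = -0.9046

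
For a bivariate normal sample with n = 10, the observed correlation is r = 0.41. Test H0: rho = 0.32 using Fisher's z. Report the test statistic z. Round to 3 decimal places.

Fisher z: atanh(0.41) = 0.435611, atanh(0.32) = 0.331647
z = (z_r − z_0)·√(n−3) = (0.435611 − 0.331647)·√7 = 0.103964 · 2.645751 = 0.275

0.275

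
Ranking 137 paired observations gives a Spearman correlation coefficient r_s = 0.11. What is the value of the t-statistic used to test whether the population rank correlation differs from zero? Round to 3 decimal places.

1.286

1 − r_s² = 1 − 0.0121 = 0.9879;  √(1−r_s²) = 0.993932
√(n−2) = √135 = 11.618950
t = r_s·√(n−2)/√(1−r_s²) = 0.11 · 11.618950 / 0.993932 = 1.286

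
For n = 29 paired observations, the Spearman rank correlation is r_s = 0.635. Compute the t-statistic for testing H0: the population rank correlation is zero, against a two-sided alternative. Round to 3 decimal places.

4.271

t = r_s·√(n−2) / √(1−r_s²) with r_s = 0.635, n = 29
  = 0.635·√27 / √(1 − 0.403225)
  = 0.635·5.196152 / 0.772512
  = 3.299557 / 0.772512 = 4.271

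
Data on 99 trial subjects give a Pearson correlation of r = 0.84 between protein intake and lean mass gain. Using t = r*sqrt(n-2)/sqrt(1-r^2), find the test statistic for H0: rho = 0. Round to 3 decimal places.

15.247

t = r·√(n−2) / √(1−r²) with r = 0.84, n = 99
  = 0.84·√97 / √(1 − 0.7056)
  = 0.84·9.848858 / 0.542586
  = 8.273041 / 0.542586 = 15.247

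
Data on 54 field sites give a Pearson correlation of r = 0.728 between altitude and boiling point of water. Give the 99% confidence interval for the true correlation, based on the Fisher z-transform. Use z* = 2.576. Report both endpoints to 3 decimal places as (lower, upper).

z_r = atanh(0.728) = 0.924459;  SE = 1/√(n−3) = 1/√51 = 0.140028
z-limits: 0.924459 ± 2.576·0.140028 = 0.924459 ± 0.360712 = [0.563747, 1.285171]
ρ-limits: (tanh 0.563747, tanh 1.285171) = (0.511, 0.858)

(0.511, 0.858)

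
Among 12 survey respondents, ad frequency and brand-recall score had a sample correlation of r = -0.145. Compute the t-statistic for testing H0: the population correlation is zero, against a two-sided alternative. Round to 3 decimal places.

-0.463

1 − r² = 1 − 0.021025 = 0.978975;  √(1−r²) = 0.989432
√(n−2) = √10 = 3.162278
t = r·√(n−2)/√(1−r²) = -0.145 · 3.162278 / 0.989432 = -0.463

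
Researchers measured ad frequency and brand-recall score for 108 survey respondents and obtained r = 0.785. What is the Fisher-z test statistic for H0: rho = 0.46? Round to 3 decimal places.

z_r = atanh(0.785) = 1.058268,  z_0 = atanh(0.46) = 0.497311
SE = 1/√(n−3) = 1/√105 = 0.097590
z = (z_r − z_0)/SE = (1.058268 − 0.497311) / 0.097590 = 0.560957 / 0.097590 = 5.748

5.748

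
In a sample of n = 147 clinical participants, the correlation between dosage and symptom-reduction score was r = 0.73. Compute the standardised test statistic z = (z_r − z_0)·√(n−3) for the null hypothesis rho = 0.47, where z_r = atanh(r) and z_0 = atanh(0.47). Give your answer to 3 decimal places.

Fisher z: atanh(0.73) = 0.928727, atanh(0.47) = 0.510070
z = (z_r − z_0)·√(n−3) = (0.928727 − 0.510070)·√144 = 0.418657 · 12.000000 = 5.024

5.024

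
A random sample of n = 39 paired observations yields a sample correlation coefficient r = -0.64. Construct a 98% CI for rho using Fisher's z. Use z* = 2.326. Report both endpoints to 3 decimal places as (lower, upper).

(-0.816, -0.354)

Fisher z: z_r = atanh(r) = ½·ln((1+(-0.64))/(1−(-0.64))) = -0.758174
SE(z) = 1/√(n−3) = 1/√36 = 0.166667
98% ⇒ z* = 2.326; margin = 2.326·0.166667 = 0.387667
CI on z-scale: (-1.145841, -0.370507)
Back-transform: tanh(-1.145841) = -0.816372, tanh(-0.370507) = -0.354435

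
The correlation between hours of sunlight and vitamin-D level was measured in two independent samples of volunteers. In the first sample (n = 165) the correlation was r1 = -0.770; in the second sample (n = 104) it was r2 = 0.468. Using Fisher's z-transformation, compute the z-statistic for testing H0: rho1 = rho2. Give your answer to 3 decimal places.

Fisher z-transforms: z1 = atanh(-0.770) = -1.020328, z2 = atanh(0.468) = 0.507506; difference d = -1.527834
Var(d) = 1/162 + 1/101 = 0.0061728 + 0.0099010 = 0.0160738
z = d/√Var(d) = -1.527834 / √0.0160738 = -1.527834 / 0.126782 = -12.051

-12.051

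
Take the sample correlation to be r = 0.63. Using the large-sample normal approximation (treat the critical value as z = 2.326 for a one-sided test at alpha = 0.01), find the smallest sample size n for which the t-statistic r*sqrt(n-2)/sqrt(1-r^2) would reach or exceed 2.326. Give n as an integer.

Need r·√(n−2)/√(1−r²) ≥ 2.326
√(n−2) ≥ 2.326·√(1−0.3969) / 0.63 = 2.326·0.776595 / 0.63 = 2.8672
n−2 ≥ 8.2208  ⇒  n ≥ 10.2208
Smallest integer n = 11

11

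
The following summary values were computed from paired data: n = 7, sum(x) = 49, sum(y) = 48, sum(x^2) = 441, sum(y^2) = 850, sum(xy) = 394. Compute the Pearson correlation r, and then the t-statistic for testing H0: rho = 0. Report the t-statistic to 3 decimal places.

Numerator: nΣxy − (Σx)(Σy) = 7·394 − (49)(48) = 406
Denominator: √[(nΣx²−(Σx)²)(nΣy²−(Σy)²)]
  nΣx²−(Σx)² = 7·441 − 2401 = 686;  nΣy²−(Σy)² = 7·850 − 2304 = 3646
  √(686·3646) = √2501156 = 1581.5043
r = 406 / 1581.5043 = 0.2567
t = r·√(n−2)/√(1−r²) = 0.2567·√5 / √(1−0.065895) = 0.573999 / 0.966491 = 0.594

0.594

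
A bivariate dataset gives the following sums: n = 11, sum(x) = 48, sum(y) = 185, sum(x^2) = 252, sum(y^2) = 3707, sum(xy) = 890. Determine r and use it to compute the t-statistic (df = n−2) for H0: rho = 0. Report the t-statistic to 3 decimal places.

1.825

S_xy = nΣxy − ΣxΣy = 11·890 − 48·185 = 9790 − 8880 = 910
S_xx = nΣx² − (Σx)² = 11·252 − 48² = 2772 − 2304 = 468
S_yy = nΣy² − (Σy)² = 11·3707 − 185² = 40777 − 34225 = 6552
r = S_xy / √(S_xx·S_yy) = 910 / √(468·6552) = 910 / √3066336 = 910 / 1751.0957 = 0.5197
t = r·√(n−2)/√(1−r²) = 0.5197·√9 / √(1−0.270088) = 1.559100 / 0.854349 = 1.825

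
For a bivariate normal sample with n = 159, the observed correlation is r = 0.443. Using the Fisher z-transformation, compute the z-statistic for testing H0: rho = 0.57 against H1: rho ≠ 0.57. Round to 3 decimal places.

z_r = atanh(0.443) = 0.475957,  z_0 = atanh(0.57) = 0.647523
SE = 1/√(n−3) = 1/√156 = 0.080064
z = (z_r − z_0)/SE = (0.475957 − 0.647523) / 0.080064 = -0.171566 / 0.080064 = -2.143

-2.143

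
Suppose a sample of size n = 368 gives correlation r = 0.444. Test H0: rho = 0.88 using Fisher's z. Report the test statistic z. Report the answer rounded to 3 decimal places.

-17.167

z_r = atanh(0.444) = 0.477202,  z_0 = atanh(0.88) = 1.375768
SE = 1/√(n−3) = 1/√365 = 0.052342
z = (z_r − z_0)/SE = (0.477202 − 1.375768) / 0.052342 = -0.898566 / 0.052342 = -17.167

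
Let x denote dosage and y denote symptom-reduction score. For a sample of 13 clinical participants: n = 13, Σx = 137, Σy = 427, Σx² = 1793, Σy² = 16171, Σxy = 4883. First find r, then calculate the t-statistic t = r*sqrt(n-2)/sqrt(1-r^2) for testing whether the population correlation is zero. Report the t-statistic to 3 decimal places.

S_xy = nΣxy − ΣxΣy = 13·4883 − 137·427 = 63479 − 58499 = 4980
S_xx = nΣx² − (Σx)² = 13·1793 − 137² = 23309 − 18769 = 4540
S_yy = nΣy² − (Σy)² = 13·16171 − 427² = 210223 − 182329 = 27894
r = S_xy / √(S_xx·S_yy) = 4980 / √(4540·27894) = 4980 / √126638760 = 4980 / 11253.3888 = 0.4425
t = r·√(n−2)/√(1−r²) = 0.4425·√11 / √(1−0.195806) = 1.467606 / 0.896769 = 1.637

1.637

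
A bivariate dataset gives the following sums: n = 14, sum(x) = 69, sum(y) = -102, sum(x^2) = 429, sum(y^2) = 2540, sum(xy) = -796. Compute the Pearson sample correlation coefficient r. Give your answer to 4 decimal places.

S_xy = nΣxy − ΣxΣy = 14·(-796) − 69·(-102) = -11144 − (-7038) = -4106
S_xx = nΣx² − (Σx)² = 14·429 − 69² = 6006 − 4761 = 1245
S_yy = nΣy² − (Σy)² = 14·2540 − (-102)² = 35560 − 10404 = 25156
r = S_xy / √(S_xx·S_yy) = -4106 / √(1245·25156) = -4106 / √31319220 = -4106 / 5596.3577 = -0.7337

-0.7337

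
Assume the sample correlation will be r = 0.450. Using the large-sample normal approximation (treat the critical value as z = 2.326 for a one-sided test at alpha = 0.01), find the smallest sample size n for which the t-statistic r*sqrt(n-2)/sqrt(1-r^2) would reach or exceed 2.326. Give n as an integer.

24

r√(n−2)/√(1−r²) ≥ 2.326  ⇔  n−2 ≥ (2.326)²·(1−r²)/r²
(1−r²)/r² = (1−0.202500)/0.202500 = 3.9383
n ≥ 2 + 5.410276·3.9383 = 2 + 21.3073 = 23.3073
⌈23.3073⌉ = 24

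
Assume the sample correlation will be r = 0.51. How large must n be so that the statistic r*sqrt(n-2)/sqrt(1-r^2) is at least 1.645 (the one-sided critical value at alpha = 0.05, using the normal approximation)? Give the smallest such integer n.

10

Need r·√(n−2)/√(1−r²) ≥ 1.645
√(n−2) ≥ 1.645·√(1−0.2601) / 0.51 = 1.645·0.860174 / 0.51 = 2.7745
n−2 ≥ 7.6979  ⇒  n ≥ 9.6979
Smallest integer n = 10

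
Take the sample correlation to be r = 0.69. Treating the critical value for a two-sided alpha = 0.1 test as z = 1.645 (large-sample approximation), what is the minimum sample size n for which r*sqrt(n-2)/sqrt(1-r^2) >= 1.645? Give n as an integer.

r√(n−2)/√(1−r²) ≥ 1.645  ⇔  n−2 ≥ (1.645)²·(1−r²)/r²
(1−r²)/r² = (1−0.4761)/0.4761 = 1.1004
n ≥ 2 + 2.706025·1.1004 = 2 + 2.9777 = 4.9777
⌈4.9777⌉ = 5

5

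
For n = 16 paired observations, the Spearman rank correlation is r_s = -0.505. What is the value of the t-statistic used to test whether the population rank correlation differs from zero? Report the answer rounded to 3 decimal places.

t = r_s·√(n−2) / √(1−r_s²) with r_s = -0.505, n = 16
  = -0.505·√14 / √(1 − 0.255025)
  = -0.505·3.741657 / 0.863119
  = -1.889537 / 0.863119 = -2.189

-2.189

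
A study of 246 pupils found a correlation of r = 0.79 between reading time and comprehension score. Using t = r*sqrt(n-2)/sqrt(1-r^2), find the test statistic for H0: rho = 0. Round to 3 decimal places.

20.127

t = r·√(n−2) / √(1−r²) with r = 0.79, n = 246
  = 0.79·√244 / √(1 − 0.6241)
  = 0.79·15.620499 / 0.613107
  = 12.340194 / 0.613107 = 20.127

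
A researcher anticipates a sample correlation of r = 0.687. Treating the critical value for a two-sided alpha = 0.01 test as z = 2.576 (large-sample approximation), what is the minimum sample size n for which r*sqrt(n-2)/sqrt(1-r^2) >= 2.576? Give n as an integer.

10

r√(n−2)/√(1−r²) ≥ 2.576  ⇔  n−2 ≥ (2.576)²·(1−r²)/r²
(1−r²)/r² = (1−0.471969)/0.471969 = 1.1188
n ≥ 2 + 6.635776·1.1188 = 2 + 7.4241 = 9.4241
⌈9.4241⌉ = 10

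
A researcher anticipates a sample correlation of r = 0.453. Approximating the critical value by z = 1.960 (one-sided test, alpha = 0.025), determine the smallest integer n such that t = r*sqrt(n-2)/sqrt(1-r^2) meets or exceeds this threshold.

Need r·√(n−2)/√(1−r²) ≥ 1.960
√(n−2) ≥ 1.960·√(1−0.205209) / 0.453 = 1.960·0.891511 / 0.453 = 3.8573
n−2 ≥ 14.8788  ⇒  n ≥ 16.8788
Smallest integer n = 17

17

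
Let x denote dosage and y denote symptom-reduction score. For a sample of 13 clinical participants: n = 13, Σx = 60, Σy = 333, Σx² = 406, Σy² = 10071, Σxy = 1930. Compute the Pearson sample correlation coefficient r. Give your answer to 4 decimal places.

0.8813

S_xy = nΣxy − ΣxΣy = 13·1930 − 60·333 = 25090 − 19980 = 5110
S_xx = nΣx² − (Σx)² = 13·406 − 60² = 5278 − 3600 = 1678
S_yy = nΣy² − (Σy)² = 13·10071 − 333² = 130923 − 110889 = 20034
r = S_xy / √(S_xx·S_yy) = 5110 / √(1678·20034) = 5110 / √33617052 = 5110 / 5798.0214 = 0.8813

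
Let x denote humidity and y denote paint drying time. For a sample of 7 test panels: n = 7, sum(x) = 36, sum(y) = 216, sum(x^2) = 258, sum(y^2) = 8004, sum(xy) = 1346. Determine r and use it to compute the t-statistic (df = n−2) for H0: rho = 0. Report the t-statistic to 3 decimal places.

2.558

Numerator: nΣxy − (Σx)(Σy) = 7·1346 − (36)(216) = 1646
Denominator: √[(nΣx²−(Σx)²)(nΣy²−(Σy)²)]
  nΣx²−(Σx)² = 7·258 − 1296 = 510;  nΣy²−(Σy)² = 7·8004 − 46656 = 9372
  √(510·9372) = √4779720 = 2186.2571
r = 1646 / 2186.2571 = 0.7529
t = r·√(n−2)/√(1−r²) = 0.7529·√5 / √(1−0.566858) = 1.683536 / 0.658135 = 2.558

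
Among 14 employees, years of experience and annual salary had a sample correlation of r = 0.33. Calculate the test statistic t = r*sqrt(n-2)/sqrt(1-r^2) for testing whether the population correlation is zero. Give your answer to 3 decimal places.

t = r·√(n−2) / √(1−r²) with r = 0.33, n = 14
  = 0.33·√12 / √(1 − 0.1089)
  = 0.33·3.464102 / 0.943981
  = 1.143154 / 0.943981 = 1.211

1.211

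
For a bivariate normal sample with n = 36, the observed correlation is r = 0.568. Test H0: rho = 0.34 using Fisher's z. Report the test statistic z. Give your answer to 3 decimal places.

1.669

z_r = atanh(0.568) = 0.644565,  z_0 = atanh(0.34) = 0.354093
SE = 1/√(n−3) = 1/√33 = 0.174078
z = (z_r − z_0)/SE = (0.644565 − 0.354093) / 0.174078 = 0.290472 / 0.174078 = 1.669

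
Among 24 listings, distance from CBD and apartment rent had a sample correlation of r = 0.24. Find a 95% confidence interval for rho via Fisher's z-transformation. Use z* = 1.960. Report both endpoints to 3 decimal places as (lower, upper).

z_r = atanh(0.24) = 0.244774;  SE = 1/√(n−3) = 1/√21 = 0.218218
z-limits: 0.244774 ± 1.960·0.218218 = 0.244774 ± 0.427707 = [-0.182933, 0.672481]
ρ-limits: (tanh -0.182933, tanh 0.672481) = (-0.181, 0.587)

(-0.181, 0.587)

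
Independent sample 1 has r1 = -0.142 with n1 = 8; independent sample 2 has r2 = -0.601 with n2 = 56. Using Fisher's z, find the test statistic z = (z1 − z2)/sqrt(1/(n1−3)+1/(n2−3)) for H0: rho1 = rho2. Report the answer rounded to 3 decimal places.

1.179

Fisher z-transforms: z1 = atanh(-0.142) = -0.142966, z2 = atanh(-0.601) = -0.694711; difference d = 0.551745
Var(d) = 1/5 + 1/53 = 0.2000000 + 0.0188679 = 0.2188679
z = d/√Var(d) = 0.551745 / √0.2188679 = 0.551745 / 0.467833 = 1.179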